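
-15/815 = -3/163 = -0.02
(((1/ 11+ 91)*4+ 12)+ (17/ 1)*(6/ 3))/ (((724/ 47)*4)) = 106079/ 15928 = 6.66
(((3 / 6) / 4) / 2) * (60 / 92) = 15 / 368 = 0.04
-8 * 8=-64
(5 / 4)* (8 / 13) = 10 / 13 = 0.77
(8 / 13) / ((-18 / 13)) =-4 / 9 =-0.44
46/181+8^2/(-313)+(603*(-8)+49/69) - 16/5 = -94334148937/19545285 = -4826.44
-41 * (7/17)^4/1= -98441/83521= -1.18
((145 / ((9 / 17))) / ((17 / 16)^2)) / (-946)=-18560 / 72369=-0.26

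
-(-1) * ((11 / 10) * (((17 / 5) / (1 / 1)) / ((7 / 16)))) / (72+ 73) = 1496 / 25375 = 0.06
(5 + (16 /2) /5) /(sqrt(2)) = 33 *sqrt(2) /10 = 4.67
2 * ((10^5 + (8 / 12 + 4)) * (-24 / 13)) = -369248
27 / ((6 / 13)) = 117 / 2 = 58.50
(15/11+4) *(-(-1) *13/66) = 767/726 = 1.06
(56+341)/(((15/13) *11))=5161/165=31.28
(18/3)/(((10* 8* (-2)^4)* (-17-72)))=-3/56960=-0.00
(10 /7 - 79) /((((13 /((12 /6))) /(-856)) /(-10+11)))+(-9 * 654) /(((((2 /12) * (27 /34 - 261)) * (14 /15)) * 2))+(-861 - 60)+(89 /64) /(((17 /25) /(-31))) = 129356884955 /13903552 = 9303.87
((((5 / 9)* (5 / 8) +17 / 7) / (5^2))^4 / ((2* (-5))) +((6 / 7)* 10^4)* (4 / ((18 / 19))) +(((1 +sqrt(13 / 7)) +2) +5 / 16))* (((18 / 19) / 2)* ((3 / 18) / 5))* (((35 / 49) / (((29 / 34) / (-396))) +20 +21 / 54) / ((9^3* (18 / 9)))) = -10374701479858331659585673141 / 85043395873215360000000000 - 1137259* sqrt(91) / 2361872520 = -122.00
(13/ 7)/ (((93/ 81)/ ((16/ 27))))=208/ 217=0.96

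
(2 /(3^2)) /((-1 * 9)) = -2 /81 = -0.02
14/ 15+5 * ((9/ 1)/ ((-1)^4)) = 689/ 15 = 45.93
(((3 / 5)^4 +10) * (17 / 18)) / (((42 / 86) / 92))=212886206 / 118125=1802.21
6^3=216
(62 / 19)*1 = 62 / 19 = 3.26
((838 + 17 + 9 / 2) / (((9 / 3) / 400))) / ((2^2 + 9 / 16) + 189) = 1833600 / 3097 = 592.06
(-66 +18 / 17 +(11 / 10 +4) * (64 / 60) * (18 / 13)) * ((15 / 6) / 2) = -79296 / 1105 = -71.76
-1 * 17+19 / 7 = -100 / 7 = -14.29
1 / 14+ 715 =10011 / 14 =715.07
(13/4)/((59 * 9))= 0.01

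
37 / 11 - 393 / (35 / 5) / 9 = -664 / 231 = -2.87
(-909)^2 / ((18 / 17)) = 1560753 / 2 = 780376.50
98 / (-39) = -98 / 39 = -2.51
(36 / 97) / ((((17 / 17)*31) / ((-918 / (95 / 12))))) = -396576 / 285665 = -1.39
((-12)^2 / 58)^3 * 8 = 2985984 / 24389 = 122.43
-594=-594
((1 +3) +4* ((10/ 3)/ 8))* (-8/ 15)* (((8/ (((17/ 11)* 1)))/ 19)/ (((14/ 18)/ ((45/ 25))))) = -6336/ 3325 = -1.91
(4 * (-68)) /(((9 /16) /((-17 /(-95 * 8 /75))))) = -46240 /57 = -811.23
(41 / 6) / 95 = 41 / 570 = 0.07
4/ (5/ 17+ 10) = 68/ 175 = 0.39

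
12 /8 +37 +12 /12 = 79 /2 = 39.50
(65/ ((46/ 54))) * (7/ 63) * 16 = 3120/ 23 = 135.65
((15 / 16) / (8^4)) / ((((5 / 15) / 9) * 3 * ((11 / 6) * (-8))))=-405 / 2883584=-0.00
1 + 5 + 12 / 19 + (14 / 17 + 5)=4023 / 323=12.46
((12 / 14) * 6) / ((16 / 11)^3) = 11979 / 7168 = 1.67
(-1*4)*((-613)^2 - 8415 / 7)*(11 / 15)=-115366592 / 105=-1098729.45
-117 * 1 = -117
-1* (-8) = 8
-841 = -841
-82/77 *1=-82/77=-1.06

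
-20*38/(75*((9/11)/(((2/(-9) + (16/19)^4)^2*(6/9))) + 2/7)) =-362358478830656/567362659963125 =-0.64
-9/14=-0.64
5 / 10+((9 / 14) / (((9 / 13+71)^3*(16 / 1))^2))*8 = 146805894123004157057 / 293611788245921431552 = 0.50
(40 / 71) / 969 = 40 / 68799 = 0.00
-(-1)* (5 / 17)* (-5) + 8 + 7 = 230 / 17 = 13.53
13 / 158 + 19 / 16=1605 / 1264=1.27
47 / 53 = 0.89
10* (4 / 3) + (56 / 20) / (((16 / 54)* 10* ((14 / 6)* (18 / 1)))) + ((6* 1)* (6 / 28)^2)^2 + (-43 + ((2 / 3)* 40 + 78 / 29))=-5902839 / 27851600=-0.21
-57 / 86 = -0.66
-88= -88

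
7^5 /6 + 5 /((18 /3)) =2802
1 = 1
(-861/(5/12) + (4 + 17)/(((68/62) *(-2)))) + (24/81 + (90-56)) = -18742597/9180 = -2041.68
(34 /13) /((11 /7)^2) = 1666 /1573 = 1.06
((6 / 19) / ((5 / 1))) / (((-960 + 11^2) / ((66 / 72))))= -11 / 159410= -0.00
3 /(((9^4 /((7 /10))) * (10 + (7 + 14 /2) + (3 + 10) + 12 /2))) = 7 /940410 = 0.00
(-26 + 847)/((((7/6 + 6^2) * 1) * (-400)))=-2463/44600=-0.06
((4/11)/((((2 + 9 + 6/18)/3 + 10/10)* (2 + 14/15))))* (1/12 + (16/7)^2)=140445/1019788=0.14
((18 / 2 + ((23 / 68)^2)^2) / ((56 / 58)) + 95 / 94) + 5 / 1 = 431793446835 / 28137890816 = 15.35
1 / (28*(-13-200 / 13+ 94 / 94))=-13 / 9968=-0.00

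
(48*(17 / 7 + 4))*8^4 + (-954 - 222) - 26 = 8838946 / 7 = 1262706.57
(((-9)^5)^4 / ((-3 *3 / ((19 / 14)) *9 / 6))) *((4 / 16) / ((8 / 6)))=-25666182635786849691 / 112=-229162344962382586.53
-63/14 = -9/2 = -4.50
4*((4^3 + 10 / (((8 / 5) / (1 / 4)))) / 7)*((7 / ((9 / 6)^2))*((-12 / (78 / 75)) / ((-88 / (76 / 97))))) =498275 / 41613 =11.97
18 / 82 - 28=-1139 / 41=-27.78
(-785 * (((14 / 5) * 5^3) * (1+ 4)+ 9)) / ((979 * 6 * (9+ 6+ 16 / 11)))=-1380815 / 96654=-14.29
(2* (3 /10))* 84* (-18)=-4536 /5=-907.20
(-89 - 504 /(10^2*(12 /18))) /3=-32.19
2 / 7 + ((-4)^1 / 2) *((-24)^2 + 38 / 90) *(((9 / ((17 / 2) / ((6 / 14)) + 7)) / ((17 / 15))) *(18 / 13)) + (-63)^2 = 17774669 / 5083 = 3496.89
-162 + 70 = -92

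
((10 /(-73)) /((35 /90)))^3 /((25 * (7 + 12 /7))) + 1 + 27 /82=126722998657 /95347288666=1.33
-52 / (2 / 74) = -1924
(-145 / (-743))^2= 21025 / 552049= 0.04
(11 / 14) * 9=99 / 14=7.07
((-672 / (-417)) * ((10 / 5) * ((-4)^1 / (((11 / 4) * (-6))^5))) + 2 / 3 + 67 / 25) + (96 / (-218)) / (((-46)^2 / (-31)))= 26294014757882099 / 7841635987811175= 3.35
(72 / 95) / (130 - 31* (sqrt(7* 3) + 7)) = 522 / 99845 - 186* sqrt(21) / 99845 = -0.00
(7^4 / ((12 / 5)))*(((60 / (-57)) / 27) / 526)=-60025 / 809514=-0.07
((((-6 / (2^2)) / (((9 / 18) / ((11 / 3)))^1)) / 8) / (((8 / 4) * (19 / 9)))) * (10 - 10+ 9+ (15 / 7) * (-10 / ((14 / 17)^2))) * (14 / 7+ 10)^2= 13811391 / 13034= 1059.64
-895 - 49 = -944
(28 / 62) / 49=2 / 217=0.01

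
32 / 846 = 16 / 423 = 0.04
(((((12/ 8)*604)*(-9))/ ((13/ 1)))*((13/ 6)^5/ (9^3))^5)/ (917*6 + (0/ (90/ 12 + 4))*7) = -81962916326529947428510899511/ 596411113403740327878698508969050112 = -0.00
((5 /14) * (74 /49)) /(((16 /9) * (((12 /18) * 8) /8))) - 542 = -541.54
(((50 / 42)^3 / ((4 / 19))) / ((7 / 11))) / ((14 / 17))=15.29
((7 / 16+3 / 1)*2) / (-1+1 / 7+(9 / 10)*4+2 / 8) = 1925 / 838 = 2.30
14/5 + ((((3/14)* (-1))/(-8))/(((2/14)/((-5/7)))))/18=9383/3360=2.79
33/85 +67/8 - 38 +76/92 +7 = -334863/15640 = -21.41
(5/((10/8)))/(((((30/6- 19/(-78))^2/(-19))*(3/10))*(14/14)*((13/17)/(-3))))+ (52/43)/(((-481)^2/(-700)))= 36.14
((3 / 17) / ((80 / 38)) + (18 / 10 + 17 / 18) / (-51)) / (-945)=-551 / 17350200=-0.00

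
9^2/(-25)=-3.24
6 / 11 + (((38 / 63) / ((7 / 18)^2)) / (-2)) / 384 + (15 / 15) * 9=1151853 / 120736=9.54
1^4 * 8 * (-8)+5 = -59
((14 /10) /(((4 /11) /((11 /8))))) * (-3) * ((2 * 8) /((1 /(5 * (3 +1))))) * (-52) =264264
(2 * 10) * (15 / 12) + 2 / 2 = 26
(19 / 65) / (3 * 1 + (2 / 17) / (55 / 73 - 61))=710277 / 7284940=0.10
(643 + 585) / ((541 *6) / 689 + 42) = 211523 / 8046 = 26.29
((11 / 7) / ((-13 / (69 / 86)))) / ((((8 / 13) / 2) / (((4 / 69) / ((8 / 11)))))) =-121 / 4816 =-0.03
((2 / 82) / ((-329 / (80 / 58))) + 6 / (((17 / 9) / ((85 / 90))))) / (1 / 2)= 6.00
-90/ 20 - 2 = -13/ 2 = -6.50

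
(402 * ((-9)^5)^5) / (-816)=48099165175354123447606683 / 136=353670332171721495938284.40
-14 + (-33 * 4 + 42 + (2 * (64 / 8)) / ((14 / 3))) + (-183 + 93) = -1334 / 7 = -190.57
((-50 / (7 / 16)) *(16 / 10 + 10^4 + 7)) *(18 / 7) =-20589120 / 7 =-2941302.86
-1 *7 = -7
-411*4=-1644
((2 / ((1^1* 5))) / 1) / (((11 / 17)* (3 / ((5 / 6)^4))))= 2125 / 21384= 0.10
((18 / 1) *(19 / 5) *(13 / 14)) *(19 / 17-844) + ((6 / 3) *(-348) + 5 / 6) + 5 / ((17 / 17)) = -27654871 / 510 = -54225.24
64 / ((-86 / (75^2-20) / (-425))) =76228000 / 43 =1772744.19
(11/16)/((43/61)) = 671/688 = 0.98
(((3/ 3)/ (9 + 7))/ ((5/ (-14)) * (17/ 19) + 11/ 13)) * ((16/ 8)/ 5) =1729/ 36420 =0.05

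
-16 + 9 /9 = -15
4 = 4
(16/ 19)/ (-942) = -8/ 8949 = -0.00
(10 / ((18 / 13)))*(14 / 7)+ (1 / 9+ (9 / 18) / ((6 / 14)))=283 / 18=15.72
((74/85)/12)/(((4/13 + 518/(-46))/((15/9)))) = -11063/1002150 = -0.01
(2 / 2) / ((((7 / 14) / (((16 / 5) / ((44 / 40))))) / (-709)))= -45376 / 11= -4125.09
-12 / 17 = -0.71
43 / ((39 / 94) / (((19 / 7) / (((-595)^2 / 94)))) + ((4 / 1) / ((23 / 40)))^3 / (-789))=69300804294156 / 927118161364475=0.07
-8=-8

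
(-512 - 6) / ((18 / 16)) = -4144 / 9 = -460.44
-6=-6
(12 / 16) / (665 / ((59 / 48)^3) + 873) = 205379 / 337119396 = 0.00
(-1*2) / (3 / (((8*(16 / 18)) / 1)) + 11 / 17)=-2176 / 1163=-1.87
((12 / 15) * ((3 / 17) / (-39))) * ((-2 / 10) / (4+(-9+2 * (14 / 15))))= -12 / 51935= -0.00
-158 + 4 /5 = -786 /5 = -157.20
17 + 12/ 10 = 91/ 5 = 18.20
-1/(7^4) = -1/2401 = -0.00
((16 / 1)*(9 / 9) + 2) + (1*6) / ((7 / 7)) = 24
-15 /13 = -1.15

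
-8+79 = 71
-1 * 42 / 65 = -42 / 65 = -0.65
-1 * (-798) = 798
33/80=0.41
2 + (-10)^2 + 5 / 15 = 307 / 3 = 102.33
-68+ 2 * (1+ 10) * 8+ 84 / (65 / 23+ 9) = 7827 / 68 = 115.10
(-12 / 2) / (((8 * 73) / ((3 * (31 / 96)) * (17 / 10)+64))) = -63021 / 93440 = -0.67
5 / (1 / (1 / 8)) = 5 / 8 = 0.62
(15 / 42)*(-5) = -25 / 14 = -1.79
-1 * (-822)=822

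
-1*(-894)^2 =-799236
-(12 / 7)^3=-1728 / 343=-5.04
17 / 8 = 2.12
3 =3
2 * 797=1594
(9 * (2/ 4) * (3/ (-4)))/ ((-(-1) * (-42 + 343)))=-27/ 2408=-0.01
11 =11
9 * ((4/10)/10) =9/25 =0.36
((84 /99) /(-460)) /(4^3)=-7 /242880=-0.00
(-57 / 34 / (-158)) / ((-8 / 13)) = -0.02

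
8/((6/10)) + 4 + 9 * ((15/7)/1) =769/21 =36.62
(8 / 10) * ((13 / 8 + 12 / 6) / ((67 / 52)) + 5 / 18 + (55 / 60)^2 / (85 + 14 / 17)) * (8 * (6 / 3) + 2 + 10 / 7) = 32980782 / 684271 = 48.20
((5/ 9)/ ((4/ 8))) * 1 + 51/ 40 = 859/ 360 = 2.39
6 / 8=3 / 4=0.75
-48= -48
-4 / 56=-0.07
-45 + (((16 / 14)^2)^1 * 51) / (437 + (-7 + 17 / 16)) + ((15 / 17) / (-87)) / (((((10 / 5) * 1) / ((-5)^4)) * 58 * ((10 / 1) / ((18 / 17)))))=-4912057995727 / 109518851596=-44.85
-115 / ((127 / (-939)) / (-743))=-80232855 / 127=-631754.76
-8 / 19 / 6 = -4 / 57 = -0.07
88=88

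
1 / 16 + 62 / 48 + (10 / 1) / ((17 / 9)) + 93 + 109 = 170257 / 816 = 208.65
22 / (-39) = -22 / 39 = -0.56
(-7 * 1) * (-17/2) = 119/2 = 59.50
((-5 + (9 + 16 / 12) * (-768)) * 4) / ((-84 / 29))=76763 / 7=10966.14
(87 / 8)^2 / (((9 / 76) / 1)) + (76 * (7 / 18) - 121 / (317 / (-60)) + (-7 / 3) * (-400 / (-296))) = 1770033523 / 1688976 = 1047.99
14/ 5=2.80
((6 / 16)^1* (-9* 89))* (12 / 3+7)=-3304.12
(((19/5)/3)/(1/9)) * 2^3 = 91.20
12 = 12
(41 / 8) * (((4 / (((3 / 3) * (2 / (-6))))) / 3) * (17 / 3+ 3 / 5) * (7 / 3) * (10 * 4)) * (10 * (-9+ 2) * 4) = 30215360 / 9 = 3357262.22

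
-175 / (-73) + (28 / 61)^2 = 708407 / 271633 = 2.61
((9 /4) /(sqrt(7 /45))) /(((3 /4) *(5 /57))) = 86.71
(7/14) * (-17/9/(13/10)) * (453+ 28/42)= -115685/351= -329.59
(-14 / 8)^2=49 / 16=3.06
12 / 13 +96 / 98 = 1212 / 637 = 1.90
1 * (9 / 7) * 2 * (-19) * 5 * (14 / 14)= -1710 / 7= -244.29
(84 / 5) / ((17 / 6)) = 504 / 85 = 5.93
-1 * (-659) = 659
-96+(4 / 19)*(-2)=-1832 / 19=-96.42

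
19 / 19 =1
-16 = -16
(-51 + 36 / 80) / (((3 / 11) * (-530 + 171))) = 3707 / 7180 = 0.52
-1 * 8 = -8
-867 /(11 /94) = -81498 /11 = -7408.91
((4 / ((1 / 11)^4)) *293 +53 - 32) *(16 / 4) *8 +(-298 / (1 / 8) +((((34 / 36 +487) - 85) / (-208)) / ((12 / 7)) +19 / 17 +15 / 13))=419385088664957 / 763776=549094353.14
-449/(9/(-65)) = 29185/9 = 3242.78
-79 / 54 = -1.46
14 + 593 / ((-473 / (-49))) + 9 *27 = 150618 / 473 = 318.43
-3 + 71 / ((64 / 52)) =875 / 16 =54.69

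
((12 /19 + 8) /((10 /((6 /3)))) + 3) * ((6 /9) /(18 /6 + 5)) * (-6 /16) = -449 /3040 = -0.15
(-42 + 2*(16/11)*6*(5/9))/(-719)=1066/23727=0.04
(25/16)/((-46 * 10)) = -5/1472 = -0.00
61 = 61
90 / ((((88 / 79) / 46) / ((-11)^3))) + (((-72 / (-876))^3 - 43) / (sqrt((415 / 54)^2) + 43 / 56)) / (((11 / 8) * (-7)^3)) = -3787712008538364765 / 765692046658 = -4946782.49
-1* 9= -9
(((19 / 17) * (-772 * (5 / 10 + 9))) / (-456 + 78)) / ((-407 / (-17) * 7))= 69673 / 538461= 0.13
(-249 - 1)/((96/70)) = -4375/24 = -182.29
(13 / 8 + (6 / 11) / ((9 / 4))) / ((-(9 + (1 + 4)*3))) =-493 / 6336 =-0.08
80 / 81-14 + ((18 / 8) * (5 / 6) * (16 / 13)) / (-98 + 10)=-13.04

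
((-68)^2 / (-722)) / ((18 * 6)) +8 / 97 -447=-422598263 / 945459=-446.98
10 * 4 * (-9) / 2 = -180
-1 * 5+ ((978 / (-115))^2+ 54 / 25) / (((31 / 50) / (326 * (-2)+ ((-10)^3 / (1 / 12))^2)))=283693115412805 / 16399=17299415538.31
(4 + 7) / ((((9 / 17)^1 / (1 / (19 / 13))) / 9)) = 2431 / 19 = 127.95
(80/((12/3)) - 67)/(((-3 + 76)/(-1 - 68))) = 44.42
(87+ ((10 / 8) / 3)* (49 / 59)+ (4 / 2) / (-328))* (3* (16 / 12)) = 2535304 / 7257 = 349.36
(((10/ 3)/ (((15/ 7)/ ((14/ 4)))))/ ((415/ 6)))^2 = 9604/ 1550025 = 0.01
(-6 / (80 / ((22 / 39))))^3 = -1331 / 17576000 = -0.00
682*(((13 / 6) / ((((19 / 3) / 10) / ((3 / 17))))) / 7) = 132990 / 2261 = 58.82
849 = 849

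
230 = 230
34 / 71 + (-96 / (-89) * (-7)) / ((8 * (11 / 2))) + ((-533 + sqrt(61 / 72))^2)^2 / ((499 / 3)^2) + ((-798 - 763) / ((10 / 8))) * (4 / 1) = 145160476470596753041 / 49846494265920 - 10902231977 * sqrt(122) / 5976024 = 2891999.80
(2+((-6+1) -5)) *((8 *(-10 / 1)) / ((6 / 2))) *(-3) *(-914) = 584960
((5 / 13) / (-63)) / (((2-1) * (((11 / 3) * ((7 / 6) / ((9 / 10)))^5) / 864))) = -0.39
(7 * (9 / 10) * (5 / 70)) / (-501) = -3 / 3340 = -0.00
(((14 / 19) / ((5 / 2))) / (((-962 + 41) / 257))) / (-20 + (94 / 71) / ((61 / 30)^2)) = 475279609 / 113726438475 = 0.00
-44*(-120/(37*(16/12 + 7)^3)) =28512/115625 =0.25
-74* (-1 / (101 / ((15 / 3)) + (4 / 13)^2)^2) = 52837850 / 294088201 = 0.18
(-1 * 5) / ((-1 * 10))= 1 / 2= 0.50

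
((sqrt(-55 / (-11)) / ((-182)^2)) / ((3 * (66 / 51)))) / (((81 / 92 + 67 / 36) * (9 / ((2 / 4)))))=391 * sqrt(5) / 2481318840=0.00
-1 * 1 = -1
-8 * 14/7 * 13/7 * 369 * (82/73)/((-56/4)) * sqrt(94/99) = 1048944 * sqrt(1034)/39347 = 857.24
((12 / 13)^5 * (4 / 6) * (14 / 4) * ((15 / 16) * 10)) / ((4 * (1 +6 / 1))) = 0.52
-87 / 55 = -1.58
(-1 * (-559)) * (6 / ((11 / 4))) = 13416 / 11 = 1219.64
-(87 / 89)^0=-1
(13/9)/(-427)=-13/3843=-0.00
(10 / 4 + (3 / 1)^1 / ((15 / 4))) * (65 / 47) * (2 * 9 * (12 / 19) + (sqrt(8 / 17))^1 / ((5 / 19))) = 8151 * sqrt(34) / 3995 + 46332 / 893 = 63.78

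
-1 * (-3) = 3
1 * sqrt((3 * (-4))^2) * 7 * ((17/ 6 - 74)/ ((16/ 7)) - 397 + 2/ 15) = -1438087/ 40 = -35952.18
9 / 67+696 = 696.13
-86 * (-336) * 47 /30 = 226352 /5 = 45270.40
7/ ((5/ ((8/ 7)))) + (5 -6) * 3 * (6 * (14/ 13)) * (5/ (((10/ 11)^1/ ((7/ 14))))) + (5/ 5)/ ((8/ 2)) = -13379/ 260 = -51.46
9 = 9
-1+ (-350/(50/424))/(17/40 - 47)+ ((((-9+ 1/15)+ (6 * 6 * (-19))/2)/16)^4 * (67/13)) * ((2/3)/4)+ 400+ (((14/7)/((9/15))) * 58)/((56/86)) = 126864656374247/635748750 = 199551.56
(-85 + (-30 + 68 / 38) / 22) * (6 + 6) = -216396 / 209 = -1035.39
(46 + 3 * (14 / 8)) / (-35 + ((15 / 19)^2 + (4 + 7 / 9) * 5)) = -133209 / 27260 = -4.89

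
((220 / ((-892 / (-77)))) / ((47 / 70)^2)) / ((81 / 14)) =290521000 / 39901167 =7.28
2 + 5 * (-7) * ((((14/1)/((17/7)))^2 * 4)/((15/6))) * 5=-2688542/289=-9302.91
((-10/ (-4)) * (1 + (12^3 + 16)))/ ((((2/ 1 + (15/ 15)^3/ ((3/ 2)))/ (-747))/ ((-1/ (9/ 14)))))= 1900959.38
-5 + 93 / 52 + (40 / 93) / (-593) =-9211963 / 2867748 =-3.21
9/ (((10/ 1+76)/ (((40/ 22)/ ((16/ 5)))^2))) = 5625/ 166496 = 0.03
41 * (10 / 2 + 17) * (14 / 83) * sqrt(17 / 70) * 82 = 73964 * sqrt(1190) / 415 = 6148.17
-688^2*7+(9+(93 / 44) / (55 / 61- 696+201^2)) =-353111051999687 / 106570640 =-3313399.00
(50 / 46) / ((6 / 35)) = 875 / 138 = 6.34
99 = 99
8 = 8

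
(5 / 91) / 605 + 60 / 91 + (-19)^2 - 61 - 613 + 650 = 3717968 / 11011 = 337.66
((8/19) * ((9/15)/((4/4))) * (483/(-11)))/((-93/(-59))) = -227976/32395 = -7.04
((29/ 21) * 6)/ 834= 29/ 2919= 0.01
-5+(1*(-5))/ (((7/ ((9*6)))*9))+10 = 5/ 7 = 0.71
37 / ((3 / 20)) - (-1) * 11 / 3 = 751 / 3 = 250.33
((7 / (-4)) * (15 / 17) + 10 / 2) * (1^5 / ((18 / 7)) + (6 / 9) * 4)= 12925 / 1224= 10.56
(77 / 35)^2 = 121 / 25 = 4.84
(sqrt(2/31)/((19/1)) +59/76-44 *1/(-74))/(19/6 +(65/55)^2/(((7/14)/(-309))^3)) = -1399365/336502811225494-726 *sqrt(62)/140967393891761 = -0.00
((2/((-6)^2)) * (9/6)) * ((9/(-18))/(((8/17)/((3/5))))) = -17/320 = -0.05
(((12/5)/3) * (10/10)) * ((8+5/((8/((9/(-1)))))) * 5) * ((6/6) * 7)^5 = 319333/2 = 159666.50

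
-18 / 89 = -0.20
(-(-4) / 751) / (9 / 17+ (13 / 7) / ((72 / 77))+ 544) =4896 / 502370185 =0.00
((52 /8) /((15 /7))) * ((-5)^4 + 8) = 19201 /10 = 1920.10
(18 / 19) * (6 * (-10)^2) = 568.42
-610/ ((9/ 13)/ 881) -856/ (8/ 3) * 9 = -7012331/ 9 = -779147.89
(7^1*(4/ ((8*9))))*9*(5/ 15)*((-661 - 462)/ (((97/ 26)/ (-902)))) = 92178086/ 291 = 316763.18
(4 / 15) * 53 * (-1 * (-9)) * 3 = 1908 / 5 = 381.60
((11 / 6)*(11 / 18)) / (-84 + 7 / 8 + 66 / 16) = -121 / 8532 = -0.01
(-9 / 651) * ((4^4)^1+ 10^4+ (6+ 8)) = -30810 / 217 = -141.98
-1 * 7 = -7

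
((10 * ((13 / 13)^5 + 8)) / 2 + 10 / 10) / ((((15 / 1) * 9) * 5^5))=46 / 421875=0.00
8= 8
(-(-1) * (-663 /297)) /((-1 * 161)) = 221 /15939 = 0.01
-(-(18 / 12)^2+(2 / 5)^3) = 1093 / 500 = 2.19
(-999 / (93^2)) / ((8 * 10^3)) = -111 / 7688000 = -0.00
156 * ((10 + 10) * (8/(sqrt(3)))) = 8320 * sqrt(3) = 14410.66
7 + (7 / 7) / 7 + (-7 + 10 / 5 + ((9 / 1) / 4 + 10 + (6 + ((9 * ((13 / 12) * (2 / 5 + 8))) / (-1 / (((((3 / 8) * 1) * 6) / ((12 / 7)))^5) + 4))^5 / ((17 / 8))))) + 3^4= 2931018634802933088685449958573968795987675427193 / 1242183951417770863361852108186691622400000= 2359568.91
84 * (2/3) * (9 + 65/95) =10304/19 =542.32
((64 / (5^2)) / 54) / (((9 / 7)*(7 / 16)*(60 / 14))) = 0.02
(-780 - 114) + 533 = -361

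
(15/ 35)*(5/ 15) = 1/ 7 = 0.14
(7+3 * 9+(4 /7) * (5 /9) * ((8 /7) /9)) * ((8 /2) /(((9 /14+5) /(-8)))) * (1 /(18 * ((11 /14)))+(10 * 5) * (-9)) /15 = 385153699712 /66517605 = 5790.25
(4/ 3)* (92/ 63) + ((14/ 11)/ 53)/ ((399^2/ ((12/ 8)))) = 77450393/ 39777507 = 1.95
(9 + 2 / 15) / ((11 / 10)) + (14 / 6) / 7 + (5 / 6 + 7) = 1087 / 66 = 16.47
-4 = -4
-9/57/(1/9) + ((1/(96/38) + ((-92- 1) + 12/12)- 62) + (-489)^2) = 217936969/912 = 238965.97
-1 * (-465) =465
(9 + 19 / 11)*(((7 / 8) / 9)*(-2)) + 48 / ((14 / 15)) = 68389 / 1386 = 49.34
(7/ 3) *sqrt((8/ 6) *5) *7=98 *sqrt(15)/ 9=42.17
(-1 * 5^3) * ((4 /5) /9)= -100 /9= -11.11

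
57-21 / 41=56.49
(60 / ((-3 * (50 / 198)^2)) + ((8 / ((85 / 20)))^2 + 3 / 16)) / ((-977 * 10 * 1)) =179122921 / 5647060000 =0.03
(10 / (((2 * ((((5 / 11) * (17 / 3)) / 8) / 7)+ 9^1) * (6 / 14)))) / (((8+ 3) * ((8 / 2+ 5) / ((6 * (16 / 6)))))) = 31360 / 75609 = 0.41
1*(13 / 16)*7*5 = 455 / 16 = 28.44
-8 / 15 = -0.53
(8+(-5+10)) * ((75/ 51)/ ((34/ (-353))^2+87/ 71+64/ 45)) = 9953143875/ 1383225859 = 7.20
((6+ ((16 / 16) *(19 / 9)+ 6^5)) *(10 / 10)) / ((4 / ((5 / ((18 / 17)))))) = 5954845 / 648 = 9189.58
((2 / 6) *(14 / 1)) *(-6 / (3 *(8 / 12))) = -14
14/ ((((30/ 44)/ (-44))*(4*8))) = -847/ 30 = -28.23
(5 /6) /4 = 5 /24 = 0.21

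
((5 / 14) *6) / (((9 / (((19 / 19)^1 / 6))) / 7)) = 5 / 18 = 0.28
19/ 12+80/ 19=1321/ 228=5.79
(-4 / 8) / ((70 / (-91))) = 13 / 20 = 0.65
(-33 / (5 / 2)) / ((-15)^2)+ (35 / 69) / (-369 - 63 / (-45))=-317301 / 5284250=-0.06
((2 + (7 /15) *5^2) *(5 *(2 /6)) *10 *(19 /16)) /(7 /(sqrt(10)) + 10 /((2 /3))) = 486875 /26412-136325 *sqrt(10) /158472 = 15.71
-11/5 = -2.20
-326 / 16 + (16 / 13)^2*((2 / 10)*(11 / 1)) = -115207 / 6760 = -17.04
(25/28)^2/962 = 625/754208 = 0.00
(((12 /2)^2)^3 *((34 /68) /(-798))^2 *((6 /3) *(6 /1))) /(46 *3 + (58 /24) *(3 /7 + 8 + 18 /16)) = 373248 /273550277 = 0.00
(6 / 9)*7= 14 / 3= 4.67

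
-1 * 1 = -1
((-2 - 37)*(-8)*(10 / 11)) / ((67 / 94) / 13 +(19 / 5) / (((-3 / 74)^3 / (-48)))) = 171568800 / 1655894419597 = 0.00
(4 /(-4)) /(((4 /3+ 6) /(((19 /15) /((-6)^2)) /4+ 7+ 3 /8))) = -15949 /15840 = -1.01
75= 75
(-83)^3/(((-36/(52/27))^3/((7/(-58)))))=-8793512273/832236606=-10.57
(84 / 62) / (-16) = -21 / 248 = -0.08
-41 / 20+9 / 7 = -107 / 140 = -0.76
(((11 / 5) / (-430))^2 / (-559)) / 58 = -121 / 149870695000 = -0.00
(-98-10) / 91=-108 / 91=-1.19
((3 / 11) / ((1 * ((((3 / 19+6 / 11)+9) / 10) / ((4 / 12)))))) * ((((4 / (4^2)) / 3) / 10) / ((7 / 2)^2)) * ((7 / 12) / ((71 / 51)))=323 / 12094992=0.00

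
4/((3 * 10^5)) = 1/75000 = 0.00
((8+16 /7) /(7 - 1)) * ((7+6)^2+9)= 2136 /7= 305.14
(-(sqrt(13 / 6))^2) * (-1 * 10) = 21.67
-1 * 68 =-68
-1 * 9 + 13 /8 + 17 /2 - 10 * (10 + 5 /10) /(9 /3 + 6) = -253 /24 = -10.54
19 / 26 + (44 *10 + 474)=23783 / 26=914.73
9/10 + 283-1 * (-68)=3519/10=351.90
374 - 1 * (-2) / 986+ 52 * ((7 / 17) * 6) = 247719 / 493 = 502.47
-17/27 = -0.63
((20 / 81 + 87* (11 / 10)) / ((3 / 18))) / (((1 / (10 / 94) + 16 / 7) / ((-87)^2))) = 457519979 / 1227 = 372876.92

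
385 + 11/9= 3476/9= 386.22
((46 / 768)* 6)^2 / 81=529 / 331776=0.00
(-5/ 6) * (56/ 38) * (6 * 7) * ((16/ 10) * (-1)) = 1568/ 19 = 82.53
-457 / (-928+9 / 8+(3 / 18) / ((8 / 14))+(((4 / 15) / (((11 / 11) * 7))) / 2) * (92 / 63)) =12092220 / 24516659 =0.49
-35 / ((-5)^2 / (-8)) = 56 / 5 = 11.20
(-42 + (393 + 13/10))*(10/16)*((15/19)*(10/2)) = 264225/304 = 869.16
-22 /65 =-0.34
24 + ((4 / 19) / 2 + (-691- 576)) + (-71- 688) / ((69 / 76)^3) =-204176999 / 90459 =-2257.12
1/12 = 0.08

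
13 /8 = 1.62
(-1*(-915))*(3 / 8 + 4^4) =234583.12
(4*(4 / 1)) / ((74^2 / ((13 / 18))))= 26 / 12321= 0.00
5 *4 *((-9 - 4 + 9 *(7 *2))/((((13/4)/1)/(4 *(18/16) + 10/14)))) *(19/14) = 4920.91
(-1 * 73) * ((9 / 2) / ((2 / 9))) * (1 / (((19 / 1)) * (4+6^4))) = -5913 / 98800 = -0.06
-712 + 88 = -624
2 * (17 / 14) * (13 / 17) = 1.86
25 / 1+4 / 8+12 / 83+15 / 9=13601 / 498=27.31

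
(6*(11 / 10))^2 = 1089 / 25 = 43.56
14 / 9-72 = -634 / 9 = -70.44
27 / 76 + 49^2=2401.36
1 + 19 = 20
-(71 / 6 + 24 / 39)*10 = -4855 / 39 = -124.49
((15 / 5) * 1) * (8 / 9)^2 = 64 / 27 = 2.37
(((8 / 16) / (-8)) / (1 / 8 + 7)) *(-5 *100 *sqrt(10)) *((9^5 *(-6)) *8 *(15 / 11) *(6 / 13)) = -21257640000 *sqrt(10) / 2717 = -24741464.88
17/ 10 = 1.70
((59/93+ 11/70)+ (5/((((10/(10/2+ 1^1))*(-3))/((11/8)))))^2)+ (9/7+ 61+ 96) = 33532831/208320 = 160.97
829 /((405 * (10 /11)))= 9119 /4050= 2.25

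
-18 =-18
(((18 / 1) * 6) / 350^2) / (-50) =-27 / 1531250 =-0.00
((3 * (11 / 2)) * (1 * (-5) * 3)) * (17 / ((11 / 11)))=-8415 / 2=-4207.50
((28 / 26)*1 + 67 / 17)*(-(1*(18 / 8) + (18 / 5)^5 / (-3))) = 162520623 / 162500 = 1000.13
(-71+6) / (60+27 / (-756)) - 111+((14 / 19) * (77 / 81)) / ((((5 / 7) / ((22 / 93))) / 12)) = -43776608413 / 400517055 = -109.30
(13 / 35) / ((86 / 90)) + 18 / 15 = 2391 / 1505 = 1.59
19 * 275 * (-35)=-182875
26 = 26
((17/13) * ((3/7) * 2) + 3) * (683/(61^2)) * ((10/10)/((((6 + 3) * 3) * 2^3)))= 85375/24379992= 0.00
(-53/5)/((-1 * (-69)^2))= 53/23805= 0.00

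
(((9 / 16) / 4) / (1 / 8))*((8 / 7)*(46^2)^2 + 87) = 322382313 / 56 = 5756827.02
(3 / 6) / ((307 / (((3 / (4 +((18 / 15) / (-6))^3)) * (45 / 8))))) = 16875 / 2451088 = 0.01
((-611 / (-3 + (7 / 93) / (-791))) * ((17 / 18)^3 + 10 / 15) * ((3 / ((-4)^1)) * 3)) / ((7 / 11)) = -207207778063 / 190681344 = -1086.67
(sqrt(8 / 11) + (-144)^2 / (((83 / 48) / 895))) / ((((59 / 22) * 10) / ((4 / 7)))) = 8 * sqrt(22) / 2065 + 7839203328 / 34279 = 228688.23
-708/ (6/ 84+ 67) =-3304/ 313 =-10.56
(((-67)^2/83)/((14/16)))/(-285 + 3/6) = -71824/330589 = -0.22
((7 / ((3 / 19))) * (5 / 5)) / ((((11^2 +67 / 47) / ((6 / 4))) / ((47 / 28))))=41971 / 46032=0.91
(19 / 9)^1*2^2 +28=328 / 9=36.44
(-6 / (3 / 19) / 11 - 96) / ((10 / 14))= -7658 / 55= -139.24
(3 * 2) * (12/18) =4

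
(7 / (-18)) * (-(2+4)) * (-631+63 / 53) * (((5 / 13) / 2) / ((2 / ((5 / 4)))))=-1460375 / 8268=-176.63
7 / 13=0.54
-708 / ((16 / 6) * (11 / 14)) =-3717 / 11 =-337.91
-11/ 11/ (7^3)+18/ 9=685/ 343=2.00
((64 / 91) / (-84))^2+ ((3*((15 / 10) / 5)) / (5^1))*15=98604427 / 36519210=2.70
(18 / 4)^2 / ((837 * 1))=3 / 124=0.02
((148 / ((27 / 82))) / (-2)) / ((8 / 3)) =-1517 / 18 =-84.28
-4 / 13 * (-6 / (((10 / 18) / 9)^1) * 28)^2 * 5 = -740710656 / 65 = -11395548.55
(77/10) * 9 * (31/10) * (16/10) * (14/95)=601524/11875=50.65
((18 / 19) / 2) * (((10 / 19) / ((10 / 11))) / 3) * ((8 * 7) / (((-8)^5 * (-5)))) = 231 / 7393280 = 0.00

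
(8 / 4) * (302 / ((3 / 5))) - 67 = 2819 / 3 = 939.67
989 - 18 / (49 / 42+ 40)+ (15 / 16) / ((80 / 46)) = 31271443 / 31616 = 989.10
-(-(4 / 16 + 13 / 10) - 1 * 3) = 91 / 20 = 4.55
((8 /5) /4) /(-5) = -2 /25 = -0.08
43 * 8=344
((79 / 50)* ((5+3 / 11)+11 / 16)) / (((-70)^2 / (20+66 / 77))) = 6049583 / 150920000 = 0.04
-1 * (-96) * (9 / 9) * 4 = 384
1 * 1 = 1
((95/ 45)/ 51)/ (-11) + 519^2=269361.00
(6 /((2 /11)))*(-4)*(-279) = 36828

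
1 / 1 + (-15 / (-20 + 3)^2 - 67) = -19089 / 289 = -66.05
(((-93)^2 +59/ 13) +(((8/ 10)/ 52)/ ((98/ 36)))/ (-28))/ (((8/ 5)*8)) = 676.06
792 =792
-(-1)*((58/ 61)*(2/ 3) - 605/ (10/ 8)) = -88456/ 183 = -483.37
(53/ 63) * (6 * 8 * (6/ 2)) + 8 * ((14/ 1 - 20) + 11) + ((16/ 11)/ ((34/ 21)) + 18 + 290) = 615284/ 1309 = 470.04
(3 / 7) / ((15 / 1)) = 1 / 35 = 0.03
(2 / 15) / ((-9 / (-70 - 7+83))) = -4 / 45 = -0.09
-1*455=-455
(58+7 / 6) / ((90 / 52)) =923 / 27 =34.19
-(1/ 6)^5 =-1/ 7776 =-0.00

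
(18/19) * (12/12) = 18/19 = 0.95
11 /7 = 1.57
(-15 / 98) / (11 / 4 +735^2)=-0.00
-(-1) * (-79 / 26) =-79 / 26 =-3.04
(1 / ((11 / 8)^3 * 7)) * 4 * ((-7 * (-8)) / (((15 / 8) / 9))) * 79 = 31064064 / 6655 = 4667.78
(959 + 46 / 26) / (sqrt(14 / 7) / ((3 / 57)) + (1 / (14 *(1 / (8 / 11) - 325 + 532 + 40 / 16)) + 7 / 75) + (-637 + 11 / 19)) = -2250603672420837252750 / 1487940160536013126267 - 67200423997869618750 *sqrt(2) / 1487940160536013126267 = -1.58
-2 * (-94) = 188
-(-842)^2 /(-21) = 708964 /21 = 33760.19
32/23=1.39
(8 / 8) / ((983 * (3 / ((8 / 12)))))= 2 / 8847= 0.00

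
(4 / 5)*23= 92 / 5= 18.40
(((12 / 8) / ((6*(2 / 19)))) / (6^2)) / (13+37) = 19 / 14400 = 0.00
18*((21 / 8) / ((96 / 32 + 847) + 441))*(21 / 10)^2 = 83349 / 516400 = 0.16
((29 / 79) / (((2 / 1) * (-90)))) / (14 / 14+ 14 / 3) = -29 / 80580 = -0.00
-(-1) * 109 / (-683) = -109 / 683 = -0.16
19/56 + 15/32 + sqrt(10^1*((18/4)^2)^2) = 181/224 + 81*sqrt(10)/4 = 64.84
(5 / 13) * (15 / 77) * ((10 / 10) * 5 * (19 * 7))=7125 / 143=49.83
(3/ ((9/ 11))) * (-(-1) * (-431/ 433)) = -4741/ 1299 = -3.65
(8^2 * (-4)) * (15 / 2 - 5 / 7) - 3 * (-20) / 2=-11950 / 7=-1707.14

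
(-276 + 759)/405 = 161/135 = 1.19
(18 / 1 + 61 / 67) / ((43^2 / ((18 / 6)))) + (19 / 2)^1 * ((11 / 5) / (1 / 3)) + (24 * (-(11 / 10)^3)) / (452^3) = 89705080297292781 / 1430003272408000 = 62.73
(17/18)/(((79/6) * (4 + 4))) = 17/1896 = 0.01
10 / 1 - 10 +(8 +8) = 16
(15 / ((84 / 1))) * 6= 15 / 14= 1.07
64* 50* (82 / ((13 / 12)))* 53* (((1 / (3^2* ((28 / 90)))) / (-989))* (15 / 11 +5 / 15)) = -7866.79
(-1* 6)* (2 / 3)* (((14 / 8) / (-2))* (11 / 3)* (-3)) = -77 / 2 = -38.50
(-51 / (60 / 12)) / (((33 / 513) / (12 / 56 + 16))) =-1979667 / 770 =-2571.00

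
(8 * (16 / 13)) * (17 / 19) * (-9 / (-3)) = 6528 / 247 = 26.43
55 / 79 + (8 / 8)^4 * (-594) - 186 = -61565 / 79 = -779.30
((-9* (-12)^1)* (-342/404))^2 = 85266756/10201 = 8358.67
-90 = -90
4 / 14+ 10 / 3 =76 / 21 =3.62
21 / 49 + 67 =472 / 7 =67.43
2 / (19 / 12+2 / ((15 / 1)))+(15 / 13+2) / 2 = 7343 / 2678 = 2.74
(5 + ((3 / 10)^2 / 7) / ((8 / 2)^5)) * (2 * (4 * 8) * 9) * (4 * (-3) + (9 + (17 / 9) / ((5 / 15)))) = 10752027 / 1400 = 7680.02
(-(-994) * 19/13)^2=356680996/169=2110538.44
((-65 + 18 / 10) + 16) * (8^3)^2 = -61865984 / 5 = -12373196.80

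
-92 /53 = -1.74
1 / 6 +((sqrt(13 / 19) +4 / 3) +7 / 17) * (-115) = -295.64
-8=-8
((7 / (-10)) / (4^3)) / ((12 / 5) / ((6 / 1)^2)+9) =-21 / 17408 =-0.00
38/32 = 19/16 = 1.19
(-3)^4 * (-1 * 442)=-35802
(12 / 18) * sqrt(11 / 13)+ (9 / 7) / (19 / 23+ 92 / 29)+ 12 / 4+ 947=2 * sqrt(143) / 39+ 5913851 / 6223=950.93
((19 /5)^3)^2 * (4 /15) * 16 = 12846.66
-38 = -38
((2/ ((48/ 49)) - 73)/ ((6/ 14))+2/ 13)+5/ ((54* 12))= -348349/ 2106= -165.41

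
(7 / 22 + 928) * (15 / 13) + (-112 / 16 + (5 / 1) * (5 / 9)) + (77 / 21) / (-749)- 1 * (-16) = 160597607 / 148302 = 1082.91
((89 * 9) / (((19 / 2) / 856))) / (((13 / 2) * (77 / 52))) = 10970496 / 1463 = 7498.63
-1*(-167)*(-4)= -668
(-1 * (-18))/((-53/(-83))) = 1494/53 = 28.19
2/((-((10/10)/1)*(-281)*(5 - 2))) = 2/843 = 0.00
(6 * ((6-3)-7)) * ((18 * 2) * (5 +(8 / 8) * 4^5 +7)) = -895104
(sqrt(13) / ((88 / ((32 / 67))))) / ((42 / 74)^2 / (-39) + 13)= 35594 * sqrt(13) / 85202359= 0.00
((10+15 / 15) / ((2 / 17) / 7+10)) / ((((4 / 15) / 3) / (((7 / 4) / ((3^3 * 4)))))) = 45815 / 228864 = 0.20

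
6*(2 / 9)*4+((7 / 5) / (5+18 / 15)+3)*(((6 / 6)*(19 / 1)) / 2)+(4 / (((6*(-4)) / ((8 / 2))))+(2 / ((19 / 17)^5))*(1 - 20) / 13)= 5299570730 / 157558089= 33.64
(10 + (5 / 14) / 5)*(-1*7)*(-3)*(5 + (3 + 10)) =3807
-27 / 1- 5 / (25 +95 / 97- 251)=-588844 / 21827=-26.98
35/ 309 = 0.11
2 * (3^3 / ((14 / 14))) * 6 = 324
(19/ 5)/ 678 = 19/ 3390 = 0.01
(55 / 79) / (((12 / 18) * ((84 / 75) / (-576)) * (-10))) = 29700 / 553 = 53.71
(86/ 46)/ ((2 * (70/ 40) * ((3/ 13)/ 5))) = 5590/ 483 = 11.57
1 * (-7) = -7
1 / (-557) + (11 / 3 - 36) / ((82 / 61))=-3296015 / 137022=-24.05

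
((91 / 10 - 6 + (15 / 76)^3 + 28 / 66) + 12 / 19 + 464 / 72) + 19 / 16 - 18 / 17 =39660931469 / 3693983040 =10.74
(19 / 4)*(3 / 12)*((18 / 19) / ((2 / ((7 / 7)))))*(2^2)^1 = 9 / 4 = 2.25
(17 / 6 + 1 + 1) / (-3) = -29 / 18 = -1.61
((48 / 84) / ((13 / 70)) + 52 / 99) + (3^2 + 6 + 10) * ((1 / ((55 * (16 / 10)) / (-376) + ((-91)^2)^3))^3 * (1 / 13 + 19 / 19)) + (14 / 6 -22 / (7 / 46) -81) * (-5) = 10655659412824297101442663906401246866340322189 / 9515743290301006024347719807312617241415648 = 1119.79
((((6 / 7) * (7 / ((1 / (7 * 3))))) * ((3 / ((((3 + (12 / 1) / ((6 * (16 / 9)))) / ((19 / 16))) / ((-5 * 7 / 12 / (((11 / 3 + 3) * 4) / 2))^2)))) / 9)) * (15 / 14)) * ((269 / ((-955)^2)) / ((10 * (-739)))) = -751317 / 30367134617600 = -0.00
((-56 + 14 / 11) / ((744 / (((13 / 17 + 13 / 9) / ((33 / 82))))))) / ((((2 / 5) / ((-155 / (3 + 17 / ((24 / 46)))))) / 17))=14897350 / 199287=74.75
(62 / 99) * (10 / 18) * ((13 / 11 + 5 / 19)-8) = -424700 / 186219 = -2.28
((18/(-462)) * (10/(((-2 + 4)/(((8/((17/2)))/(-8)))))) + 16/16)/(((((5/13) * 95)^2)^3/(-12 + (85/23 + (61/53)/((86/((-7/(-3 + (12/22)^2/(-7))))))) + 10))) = 3014460046185093311/4061793868915685283691406250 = 0.00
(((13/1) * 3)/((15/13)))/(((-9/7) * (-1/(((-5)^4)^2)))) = 92421875/9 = 10269097.22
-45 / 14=-3.21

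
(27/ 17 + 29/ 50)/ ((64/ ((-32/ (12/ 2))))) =-1843/ 10200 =-0.18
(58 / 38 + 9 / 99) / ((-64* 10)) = -169 / 66880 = -0.00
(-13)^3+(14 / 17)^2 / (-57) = -36191377 / 16473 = -2197.01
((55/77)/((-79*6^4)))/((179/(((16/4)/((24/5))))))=-25/769722912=-0.00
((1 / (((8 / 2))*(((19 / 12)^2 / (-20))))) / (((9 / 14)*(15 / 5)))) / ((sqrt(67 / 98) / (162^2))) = -68584320*sqrt(134) / 24187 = -32824.28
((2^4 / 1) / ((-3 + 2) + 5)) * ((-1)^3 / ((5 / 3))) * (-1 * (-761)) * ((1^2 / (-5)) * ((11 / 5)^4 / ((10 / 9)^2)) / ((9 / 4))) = 1203314508 / 390625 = 3080.49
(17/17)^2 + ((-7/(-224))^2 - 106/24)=-3.42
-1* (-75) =75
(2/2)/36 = 1/36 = 0.03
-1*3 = -3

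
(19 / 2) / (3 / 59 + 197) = 1121 / 23252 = 0.05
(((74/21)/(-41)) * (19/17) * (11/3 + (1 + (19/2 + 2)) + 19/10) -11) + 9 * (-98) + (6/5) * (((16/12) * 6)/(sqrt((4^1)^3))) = -39236035/43911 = -893.54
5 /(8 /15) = 75 /8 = 9.38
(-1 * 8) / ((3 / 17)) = -136 / 3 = -45.33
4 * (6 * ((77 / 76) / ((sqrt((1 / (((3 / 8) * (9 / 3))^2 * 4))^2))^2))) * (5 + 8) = 19702683 / 2432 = 8101.43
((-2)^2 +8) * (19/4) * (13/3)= 247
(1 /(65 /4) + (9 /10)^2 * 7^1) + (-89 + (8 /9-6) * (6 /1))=-444347 /3900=-113.94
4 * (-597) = -2388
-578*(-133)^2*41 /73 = -419193922 /73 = -5742382.49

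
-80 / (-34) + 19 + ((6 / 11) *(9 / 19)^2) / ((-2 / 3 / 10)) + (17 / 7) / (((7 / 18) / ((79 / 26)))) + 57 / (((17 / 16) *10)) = 9429624312 / 215009795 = 43.86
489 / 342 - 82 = -9185 / 114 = -80.57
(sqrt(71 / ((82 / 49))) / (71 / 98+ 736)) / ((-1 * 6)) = -343 * sqrt(5822) / 17760954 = -0.00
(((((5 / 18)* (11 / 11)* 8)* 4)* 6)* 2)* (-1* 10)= -1066.67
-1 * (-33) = 33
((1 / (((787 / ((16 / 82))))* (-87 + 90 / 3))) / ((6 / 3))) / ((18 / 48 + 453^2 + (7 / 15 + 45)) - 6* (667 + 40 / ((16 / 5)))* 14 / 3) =-160 / 13700624957653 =-0.00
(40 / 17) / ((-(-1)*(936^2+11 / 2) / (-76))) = -6080 / 29787451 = -0.00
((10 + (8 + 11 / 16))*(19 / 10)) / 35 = 5681 / 5600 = 1.01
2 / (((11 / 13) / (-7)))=-182 / 11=-16.55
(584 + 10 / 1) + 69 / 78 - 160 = 11307 / 26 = 434.88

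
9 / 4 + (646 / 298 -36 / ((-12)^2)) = 621 / 149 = 4.17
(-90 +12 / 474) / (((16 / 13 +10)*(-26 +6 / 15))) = 115505 / 369088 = 0.31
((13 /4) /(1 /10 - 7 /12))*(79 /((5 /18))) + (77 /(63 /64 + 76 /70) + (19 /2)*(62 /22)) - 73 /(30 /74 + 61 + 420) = -667180690661 /360925532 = -1848.53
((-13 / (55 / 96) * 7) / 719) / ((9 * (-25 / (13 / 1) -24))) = 37856 / 39979995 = 0.00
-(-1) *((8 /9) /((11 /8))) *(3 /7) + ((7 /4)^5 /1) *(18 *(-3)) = -104792491 /118272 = -886.03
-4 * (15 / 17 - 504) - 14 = 33974 / 17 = 1998.47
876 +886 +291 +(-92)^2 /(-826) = 843657 /413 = 2042.75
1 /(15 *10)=0.01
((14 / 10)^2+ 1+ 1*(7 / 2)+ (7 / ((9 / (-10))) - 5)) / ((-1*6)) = 1.05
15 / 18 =5 / 6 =0.83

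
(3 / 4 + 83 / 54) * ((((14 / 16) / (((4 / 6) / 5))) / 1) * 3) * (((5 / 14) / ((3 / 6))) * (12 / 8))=6175 / 128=48.24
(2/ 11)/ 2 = 1/ 11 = 0.09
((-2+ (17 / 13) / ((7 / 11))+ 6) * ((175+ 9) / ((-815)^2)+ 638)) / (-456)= -2048249381 / 241777900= -8.47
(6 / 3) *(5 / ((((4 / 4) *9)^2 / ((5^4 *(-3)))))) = -6250 / 27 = -231.48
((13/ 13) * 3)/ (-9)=-1/ 3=-0.33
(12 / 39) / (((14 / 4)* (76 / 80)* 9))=160 / 15561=0.01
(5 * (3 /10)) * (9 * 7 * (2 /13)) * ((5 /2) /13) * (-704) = -332640 /169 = -1968.28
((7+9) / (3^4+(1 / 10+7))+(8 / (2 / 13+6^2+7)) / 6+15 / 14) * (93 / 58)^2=3.30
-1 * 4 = -4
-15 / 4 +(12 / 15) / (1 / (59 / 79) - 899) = -1986547 / 529620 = -3.75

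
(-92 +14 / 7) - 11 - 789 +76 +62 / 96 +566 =-11873 / 48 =-247.35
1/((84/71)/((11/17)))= 781/1428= 0.55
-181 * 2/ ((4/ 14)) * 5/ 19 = -6335/ 19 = -333.42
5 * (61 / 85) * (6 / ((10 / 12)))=2196 / 85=25.84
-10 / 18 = -5 / 9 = -0.56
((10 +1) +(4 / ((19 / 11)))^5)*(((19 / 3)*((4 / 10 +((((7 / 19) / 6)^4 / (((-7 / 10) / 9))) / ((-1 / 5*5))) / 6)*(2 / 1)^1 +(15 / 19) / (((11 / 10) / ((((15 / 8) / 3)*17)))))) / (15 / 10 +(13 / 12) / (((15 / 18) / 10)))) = 227871449628220897 / 797887791666180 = 285.59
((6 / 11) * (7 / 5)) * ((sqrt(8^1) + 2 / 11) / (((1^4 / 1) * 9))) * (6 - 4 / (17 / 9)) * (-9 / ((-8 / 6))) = 6.69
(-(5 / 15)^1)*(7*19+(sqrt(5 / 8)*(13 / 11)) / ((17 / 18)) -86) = -47 / 3 -39*sqrt(10) / 374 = -16.00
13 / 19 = 0.68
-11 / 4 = -2.75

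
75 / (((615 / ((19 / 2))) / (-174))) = -8265 / 41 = -201.59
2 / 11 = 0.18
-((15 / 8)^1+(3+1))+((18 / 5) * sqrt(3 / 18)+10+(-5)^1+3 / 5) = -11 / 40+3 * sqrt(6) / 5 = 1.19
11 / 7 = 1.57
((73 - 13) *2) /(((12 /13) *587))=130 /587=0.22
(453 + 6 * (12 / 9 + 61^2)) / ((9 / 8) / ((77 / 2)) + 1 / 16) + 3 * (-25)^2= 28285459 / 113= 250313.80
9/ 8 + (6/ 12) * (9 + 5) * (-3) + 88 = 545/ 8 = 68.12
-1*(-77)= 77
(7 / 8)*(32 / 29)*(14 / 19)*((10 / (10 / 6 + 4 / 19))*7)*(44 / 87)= 1207360 / 89987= 13.42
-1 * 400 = -400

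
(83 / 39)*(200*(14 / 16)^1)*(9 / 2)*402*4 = 35034300 / 13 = 2694946.15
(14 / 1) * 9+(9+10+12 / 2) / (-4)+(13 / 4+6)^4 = 1904817 / 256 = 7440.69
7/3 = 2.33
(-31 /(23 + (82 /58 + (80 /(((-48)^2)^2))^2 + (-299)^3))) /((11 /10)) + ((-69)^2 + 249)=4702529309184062528575170 /938628604430037016793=5010.00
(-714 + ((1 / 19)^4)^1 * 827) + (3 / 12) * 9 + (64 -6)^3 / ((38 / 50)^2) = 175717559421 / 521284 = 337086.04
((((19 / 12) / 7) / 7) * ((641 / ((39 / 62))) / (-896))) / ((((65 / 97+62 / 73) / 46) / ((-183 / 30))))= 3750814530007 / 552664869120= 6.79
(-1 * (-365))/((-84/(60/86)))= -1825/602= -3.03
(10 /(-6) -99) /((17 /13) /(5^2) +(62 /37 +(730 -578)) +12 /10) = -3631550 /5589027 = -0.65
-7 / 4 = -1.75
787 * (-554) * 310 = -135159380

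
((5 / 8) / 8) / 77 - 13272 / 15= -21801447 / 24640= -884.80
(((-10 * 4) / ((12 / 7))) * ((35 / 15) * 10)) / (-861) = 700 / 1107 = 0.63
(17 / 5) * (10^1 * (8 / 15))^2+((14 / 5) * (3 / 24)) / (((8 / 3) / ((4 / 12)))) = 139327 / 1440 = 96.75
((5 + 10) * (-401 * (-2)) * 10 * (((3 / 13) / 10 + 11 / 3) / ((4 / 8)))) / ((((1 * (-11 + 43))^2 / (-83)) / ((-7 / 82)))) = 6142.63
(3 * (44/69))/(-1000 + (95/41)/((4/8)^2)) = -451/233565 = -0.00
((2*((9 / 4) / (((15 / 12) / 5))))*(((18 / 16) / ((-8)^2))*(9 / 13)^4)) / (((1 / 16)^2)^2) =136048896 / 28561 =4763.45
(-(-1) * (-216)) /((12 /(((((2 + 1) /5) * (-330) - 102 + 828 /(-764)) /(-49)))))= -1035126 /9359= -110.60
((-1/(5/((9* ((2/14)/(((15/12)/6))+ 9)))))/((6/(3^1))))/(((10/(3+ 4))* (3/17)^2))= -97971/500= -195.94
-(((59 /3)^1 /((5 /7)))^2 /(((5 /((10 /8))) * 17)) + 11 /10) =-187399 /15300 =-12.25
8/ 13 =0.62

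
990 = 990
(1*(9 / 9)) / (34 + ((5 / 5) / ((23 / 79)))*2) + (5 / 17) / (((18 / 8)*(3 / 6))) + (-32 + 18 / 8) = -29.46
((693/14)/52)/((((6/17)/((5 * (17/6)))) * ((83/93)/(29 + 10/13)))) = 572076945/448864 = 1274.50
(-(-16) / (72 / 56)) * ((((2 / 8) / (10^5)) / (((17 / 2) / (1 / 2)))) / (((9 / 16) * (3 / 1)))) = 14 / 12909375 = 0.00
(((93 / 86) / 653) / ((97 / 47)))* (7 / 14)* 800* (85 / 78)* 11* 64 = 8718688000 / 35407619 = 246.24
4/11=0.36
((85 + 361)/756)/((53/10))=0.11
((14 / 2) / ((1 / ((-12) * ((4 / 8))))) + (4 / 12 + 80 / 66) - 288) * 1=-3613 / 11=-328.45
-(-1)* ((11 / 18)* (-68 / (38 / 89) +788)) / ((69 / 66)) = 481822 / 1311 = 367.52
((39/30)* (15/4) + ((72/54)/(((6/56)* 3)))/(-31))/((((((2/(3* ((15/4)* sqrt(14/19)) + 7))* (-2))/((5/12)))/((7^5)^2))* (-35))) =8967741730003/321408 + 6405529807145* sqrt(266)/2714112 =66393216.79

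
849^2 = 720801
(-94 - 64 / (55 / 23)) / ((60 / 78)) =-43173 / 275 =-156.99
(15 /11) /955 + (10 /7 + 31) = 476948 /14707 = 32.43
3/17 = 0.18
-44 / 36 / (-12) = 11 / 108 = 0.10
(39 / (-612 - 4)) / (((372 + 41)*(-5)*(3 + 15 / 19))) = 247 / 30528960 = 0.00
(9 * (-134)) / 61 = -1206 / 61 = -19.77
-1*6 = -6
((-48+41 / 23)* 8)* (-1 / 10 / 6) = 2126 / 345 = 6.16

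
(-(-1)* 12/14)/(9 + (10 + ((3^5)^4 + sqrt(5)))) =597734472/2431533118310947279 - 6* sqrt(5)/85103659140883154765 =0.00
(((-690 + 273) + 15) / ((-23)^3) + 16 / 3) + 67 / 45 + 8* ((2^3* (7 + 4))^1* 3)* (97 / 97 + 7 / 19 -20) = -409277180899 / 10402785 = -39343.04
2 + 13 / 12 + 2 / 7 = 283 / 84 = 3.37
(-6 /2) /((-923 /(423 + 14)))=1311 /923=1.42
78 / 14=39 / 7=5.57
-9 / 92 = -0.10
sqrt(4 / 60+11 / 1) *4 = 4 *sqrt(2490) / 15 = 13.31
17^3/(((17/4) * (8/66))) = 9537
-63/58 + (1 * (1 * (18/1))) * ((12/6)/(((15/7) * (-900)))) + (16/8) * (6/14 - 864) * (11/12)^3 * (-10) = 48606578417/3654000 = 13302.29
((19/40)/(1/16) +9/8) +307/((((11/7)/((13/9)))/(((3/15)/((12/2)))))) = 215401/11880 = 18.13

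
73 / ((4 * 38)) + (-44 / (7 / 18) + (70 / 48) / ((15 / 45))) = -57609 / 532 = -108.29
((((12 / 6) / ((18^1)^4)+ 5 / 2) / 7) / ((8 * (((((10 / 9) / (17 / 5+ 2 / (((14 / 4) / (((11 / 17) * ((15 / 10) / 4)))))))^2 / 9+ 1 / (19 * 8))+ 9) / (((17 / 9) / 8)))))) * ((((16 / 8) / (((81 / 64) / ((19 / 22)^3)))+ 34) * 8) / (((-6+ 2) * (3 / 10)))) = -7093652270443924599185 / 25994815538524735057848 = -0.27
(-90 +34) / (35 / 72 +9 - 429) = 576 / 4315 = 0.13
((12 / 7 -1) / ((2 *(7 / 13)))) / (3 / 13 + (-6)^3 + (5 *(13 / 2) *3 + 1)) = -845 / 149401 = -0.01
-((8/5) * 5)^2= -64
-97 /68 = -1.43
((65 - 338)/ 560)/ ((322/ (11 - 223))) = 2067/ 6440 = 0.32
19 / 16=1.19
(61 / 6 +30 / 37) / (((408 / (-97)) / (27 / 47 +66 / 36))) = -160508131 / 25542432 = -6.28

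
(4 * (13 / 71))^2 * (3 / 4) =2028 / 5041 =0.40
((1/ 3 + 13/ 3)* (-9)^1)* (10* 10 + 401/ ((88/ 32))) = -113568/ 11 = -10324.36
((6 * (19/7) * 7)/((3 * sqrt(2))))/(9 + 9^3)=0.04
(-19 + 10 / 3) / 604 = -47 / 1812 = -0.03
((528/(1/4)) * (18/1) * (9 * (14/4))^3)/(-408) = -49509306/17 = -2912312.12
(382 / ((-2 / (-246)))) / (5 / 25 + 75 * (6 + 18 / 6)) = 117465 / 1688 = 69.59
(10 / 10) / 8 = 1 / 8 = 0.12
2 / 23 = 0.09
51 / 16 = 3.19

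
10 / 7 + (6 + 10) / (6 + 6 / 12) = 354 / 91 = 3.89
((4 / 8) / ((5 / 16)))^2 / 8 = 0.32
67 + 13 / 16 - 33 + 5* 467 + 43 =38605 / 16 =2412.81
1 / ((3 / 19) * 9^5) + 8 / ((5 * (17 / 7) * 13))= 9941227 / 195747435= 0.05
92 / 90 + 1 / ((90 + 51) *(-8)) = 17281 / 16920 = 1.02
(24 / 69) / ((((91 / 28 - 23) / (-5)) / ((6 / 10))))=96 / 1817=0.05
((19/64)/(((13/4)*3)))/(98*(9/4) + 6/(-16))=19/137358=0.00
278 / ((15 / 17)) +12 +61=5821 / 15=388.07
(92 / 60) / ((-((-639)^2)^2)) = -23 / 2500890585615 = -0.00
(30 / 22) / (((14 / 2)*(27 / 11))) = 5 / 63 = 0.08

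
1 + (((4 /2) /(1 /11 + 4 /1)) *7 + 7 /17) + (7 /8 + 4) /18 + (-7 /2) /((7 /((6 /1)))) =25763 /12240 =2.10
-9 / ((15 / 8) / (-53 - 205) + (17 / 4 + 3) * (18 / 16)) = -12384 / 11213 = -1.10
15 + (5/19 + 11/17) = 15.91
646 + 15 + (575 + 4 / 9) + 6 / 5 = 55694 / 45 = 1237.64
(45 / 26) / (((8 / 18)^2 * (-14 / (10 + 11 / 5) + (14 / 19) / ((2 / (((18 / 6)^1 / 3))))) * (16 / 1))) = -1408185 / 2003456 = -0.70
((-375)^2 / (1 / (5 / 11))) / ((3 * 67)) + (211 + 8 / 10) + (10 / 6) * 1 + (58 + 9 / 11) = 6525734 / 11055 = 590.30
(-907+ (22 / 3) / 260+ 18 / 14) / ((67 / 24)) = -9890092 / 30485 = -324.42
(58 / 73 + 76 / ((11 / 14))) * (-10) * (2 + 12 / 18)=-6264800 / 2409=-2600.58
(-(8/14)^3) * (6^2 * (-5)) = 11520/343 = 33.59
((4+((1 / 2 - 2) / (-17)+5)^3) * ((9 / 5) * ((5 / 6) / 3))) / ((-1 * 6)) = -1778311 / 157216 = -11.31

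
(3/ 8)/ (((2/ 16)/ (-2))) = -6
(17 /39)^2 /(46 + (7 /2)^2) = 1156 /354393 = 0.00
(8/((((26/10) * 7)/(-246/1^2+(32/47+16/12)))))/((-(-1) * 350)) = -137608/449085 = -0.31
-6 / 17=-0.35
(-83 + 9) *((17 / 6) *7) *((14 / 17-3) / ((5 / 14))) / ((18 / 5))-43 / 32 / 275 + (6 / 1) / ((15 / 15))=591737239 / 237600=2490.48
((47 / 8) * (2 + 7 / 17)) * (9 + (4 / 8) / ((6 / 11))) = 13489 / 96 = 140.51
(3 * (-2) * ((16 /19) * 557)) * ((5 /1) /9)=-89120 /57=-1563.51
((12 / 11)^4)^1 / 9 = 2304 / 14641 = 0.16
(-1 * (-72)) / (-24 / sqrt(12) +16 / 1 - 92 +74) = 36 / 11 - 72 * sqrt(3) / 11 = -8.06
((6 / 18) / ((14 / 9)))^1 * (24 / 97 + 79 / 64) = 27597 / 86912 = 0.32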